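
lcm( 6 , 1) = 6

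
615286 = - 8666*( - 71 )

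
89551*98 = 8775998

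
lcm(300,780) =3900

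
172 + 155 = 327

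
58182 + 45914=104096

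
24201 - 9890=14311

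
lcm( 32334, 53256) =905352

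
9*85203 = 766827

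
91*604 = 54964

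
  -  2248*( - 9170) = 20614160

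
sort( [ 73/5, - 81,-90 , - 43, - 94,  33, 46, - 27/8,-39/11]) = [-94, - 90, - 81,  -  43, - 39/11,-27/8 , 73/5,33,46 ]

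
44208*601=26569008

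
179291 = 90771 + 88520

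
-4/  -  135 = 4/135 = 0.03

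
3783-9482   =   - 5699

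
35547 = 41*867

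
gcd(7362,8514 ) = 18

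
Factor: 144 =2^4*3^2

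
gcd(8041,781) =11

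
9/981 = 1/109 = 0.01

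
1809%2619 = 1809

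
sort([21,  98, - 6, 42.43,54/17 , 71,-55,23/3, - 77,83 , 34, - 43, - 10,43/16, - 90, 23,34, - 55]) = [ - 90 , - 77 , - 55, - 55, - 43, -10 ,-6 , 43/16, 54/17,23/3,21 , 23,34, 34, 42.43, 71, 83,  98] 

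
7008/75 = 2336/25= 93.44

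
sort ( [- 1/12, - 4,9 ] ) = [ - 4,-1/12,9]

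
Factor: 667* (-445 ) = -5^1*23^1 * 29^1*89^1 = -296815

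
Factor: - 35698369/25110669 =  - 3^(-1)*7^1 * 23^1*221729^1*8370223^ ( - 1 )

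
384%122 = 18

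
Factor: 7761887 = 7^1*43^1*107^1*241^1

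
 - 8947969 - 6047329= - 14995298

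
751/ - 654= - 2+557/654=-1.15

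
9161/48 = 9161/48 = 190.85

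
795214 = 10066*79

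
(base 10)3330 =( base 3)11120100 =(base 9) 4510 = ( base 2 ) 110100000010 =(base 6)23230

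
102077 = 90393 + 11684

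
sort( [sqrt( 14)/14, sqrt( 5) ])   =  [sqrt( 14)/14, sqrt( 5) ]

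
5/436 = 5/436 = 0.01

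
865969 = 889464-23495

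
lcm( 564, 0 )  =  0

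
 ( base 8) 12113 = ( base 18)g0b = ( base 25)87K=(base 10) 5195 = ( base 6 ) 40015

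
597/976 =597/976 = 0.61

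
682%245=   192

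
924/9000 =77/750= 0.10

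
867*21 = 18207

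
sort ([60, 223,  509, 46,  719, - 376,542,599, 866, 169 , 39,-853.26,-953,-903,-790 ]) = [- 953, - 903, - 853.26,-790,-376,39, 46,60,169, 223, 509, 542, 599,719,866 ] 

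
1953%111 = 66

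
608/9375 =608/9375 = 0.06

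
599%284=31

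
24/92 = 6/23 = 0.26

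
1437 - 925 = 512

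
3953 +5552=9505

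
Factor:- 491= - 491^1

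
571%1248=571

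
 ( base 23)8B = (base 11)168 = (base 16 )c3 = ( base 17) b8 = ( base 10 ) 195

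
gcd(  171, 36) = 9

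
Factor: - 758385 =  - 3^2*5^1*19^1*887^1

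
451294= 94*4801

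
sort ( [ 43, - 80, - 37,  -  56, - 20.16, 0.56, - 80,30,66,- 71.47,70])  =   [ - 80 , -80, - 71.47, - 56, - 37,- 20.16, 0.56 , 30, 43,66,70] 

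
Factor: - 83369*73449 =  - 6123369681 =- 3^2*11^2*13^1*53^1 * 8161^1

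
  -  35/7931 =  - 1 + 1128/1133 = -0.00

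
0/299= 0 = 0.00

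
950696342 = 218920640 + 731775702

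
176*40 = 7040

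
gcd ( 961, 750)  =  1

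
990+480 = 1470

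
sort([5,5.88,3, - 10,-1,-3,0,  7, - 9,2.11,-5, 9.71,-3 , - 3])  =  [-10,-9, - 5,  -  3,-3, - 3, - 1,0,2.11,3,5,5.88 , 7, 9.71 ]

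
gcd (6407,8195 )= 149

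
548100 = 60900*9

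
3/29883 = 1/9961 = 0.00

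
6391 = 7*913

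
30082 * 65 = 1955330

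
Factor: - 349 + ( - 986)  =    -  3^1*5^1*89^1 = - 1335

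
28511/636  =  44 +527/636=44.83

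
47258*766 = 36199628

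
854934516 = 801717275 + 53217241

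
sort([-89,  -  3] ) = [  -  89, - 3] 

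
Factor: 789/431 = 3^1*263^1* 431^( - 1 )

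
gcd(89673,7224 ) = 3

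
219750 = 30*7325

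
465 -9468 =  - 9003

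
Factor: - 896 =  - 2^7*7^1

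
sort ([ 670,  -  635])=[ -635, 670]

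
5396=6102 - 706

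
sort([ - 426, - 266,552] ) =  [ - 426, - 266,552] 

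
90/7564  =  45/3782 = 0.01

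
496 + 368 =864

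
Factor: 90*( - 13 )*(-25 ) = 2^1*3^2 * 5^3*13^1 = 29250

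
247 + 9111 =9358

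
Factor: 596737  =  596737^1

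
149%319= 149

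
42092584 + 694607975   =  736700559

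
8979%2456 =1611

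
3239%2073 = 1166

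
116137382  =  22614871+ 93522511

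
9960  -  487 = 9473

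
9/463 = 9/463 = 0.02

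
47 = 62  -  15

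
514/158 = 3+20/79 = 3.25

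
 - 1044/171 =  - 116/19 = - 6.11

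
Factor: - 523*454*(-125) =2^1 *5^3*227^1*523^1  =  29680250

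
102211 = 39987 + 62224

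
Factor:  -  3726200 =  - 2^3*5^2*31^1*601^1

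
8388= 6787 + 1601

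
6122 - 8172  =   - 2050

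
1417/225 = 6 + 67/225 =6.30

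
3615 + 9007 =12622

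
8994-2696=6298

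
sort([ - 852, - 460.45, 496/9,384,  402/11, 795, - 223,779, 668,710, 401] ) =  [ - 852, - 460.45,  -  223,402/11, 496/9,384, 401,668,710, 779, 795 ]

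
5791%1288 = 639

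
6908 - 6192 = 716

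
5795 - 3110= 2685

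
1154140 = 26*44390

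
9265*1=9265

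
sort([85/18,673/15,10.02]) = [85/18,10.02,673/15] 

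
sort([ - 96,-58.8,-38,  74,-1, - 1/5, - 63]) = [ - 96, - 63, - 58.8,  -  38,- 1, - 1/5 , 74]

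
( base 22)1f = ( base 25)1c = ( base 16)25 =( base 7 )52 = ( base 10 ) 37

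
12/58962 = 2/9827 = 0.00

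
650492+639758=1290250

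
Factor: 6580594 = 2^1*673^1*4889^1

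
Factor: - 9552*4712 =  - 2^7*3^1*19^1*31^1*199^1 = - 45009024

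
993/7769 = 993/7769 =0.13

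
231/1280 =231/1280 = 0.18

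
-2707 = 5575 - 8282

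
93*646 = 60078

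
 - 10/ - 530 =1/53 = 0.02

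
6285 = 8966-2681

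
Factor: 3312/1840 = 3^2*5^( - 1) =9/5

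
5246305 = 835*6283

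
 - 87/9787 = -1 + 9700/9787 = -  0.01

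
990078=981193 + 8885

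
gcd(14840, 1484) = 1484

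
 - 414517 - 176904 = -591421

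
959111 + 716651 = 1675762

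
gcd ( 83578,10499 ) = 1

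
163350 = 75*2178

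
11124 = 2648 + 8476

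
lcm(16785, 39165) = 117495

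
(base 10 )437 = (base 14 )233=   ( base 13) 278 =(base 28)FH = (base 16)1b5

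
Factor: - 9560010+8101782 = -1458228 = - 2^2 * 3^1*137^1 * 887^1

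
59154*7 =414078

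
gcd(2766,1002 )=6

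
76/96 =19/24 = 0.79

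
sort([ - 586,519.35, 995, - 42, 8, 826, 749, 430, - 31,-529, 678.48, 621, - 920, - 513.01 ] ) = [ - 920, - 586,-529, - 513.01, - 42,  -  31 , 8,430,519.35,  621,678.48 , 749,826,995 ]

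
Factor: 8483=17^1*499^1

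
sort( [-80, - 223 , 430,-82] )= [ - 223, - 82, - 80,430 ]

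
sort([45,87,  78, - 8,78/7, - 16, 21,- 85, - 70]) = [ - 85, - 70, - 16, - 8,  78/7, 21,45, 78,87]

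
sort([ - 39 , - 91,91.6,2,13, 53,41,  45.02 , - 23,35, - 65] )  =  [ - 91 ,-65, - 39, - 23, 2,13,35, 41, 45.02 , 53, 91.6]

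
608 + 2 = 610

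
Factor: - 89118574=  - 2^1*44559287^1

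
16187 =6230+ 9957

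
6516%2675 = 1166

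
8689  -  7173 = 1516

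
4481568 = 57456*78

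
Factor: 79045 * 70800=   2^4*3^1*5^3 * 59^1 *15809^1 = 5596386000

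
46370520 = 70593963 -24223443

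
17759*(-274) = - 4865966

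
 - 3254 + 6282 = 3028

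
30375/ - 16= -1899 + 9/16 = - 1898.44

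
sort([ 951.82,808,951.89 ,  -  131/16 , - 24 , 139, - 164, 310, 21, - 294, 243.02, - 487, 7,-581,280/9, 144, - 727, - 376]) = [ - 727, - 581, - 487, - 376, - 294,-164, - 24, - 131/16, 7, 21,280/9, 139,  144,243.02,  310,808, 951.82, 951.89 ]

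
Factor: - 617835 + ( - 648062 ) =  -23^2 * 2393^1=- 1265897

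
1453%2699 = 1453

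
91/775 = 91/775 = 0.12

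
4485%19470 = 4485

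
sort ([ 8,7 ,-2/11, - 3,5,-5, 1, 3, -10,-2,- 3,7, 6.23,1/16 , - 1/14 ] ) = [-10, - 5 , - 3,- 3 , - 2,-2/11 ,-1/14, 1/16,1, 3, 5,6.23 , 7,7,8 ]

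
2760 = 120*23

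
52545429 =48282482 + 4262947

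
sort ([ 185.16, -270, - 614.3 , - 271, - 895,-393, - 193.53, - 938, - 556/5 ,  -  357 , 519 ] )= [ - 938, - 895,- 614.3, - 393 ,-357, - 271, - 270,-193.53, - 556/5, 185.16, 519] 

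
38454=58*663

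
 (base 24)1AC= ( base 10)828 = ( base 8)1474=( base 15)3a3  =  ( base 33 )p3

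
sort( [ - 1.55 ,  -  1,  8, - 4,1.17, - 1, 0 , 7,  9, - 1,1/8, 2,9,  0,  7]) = [ - 4, - 1.55, - 1,- 1, - 1,  0, 0, 1/8, 1.17,2,7,  7 , 8, 9, 9]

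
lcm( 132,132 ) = 132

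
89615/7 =89615/7 = 12802.14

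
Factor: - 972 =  - 2^2*3^5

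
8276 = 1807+6469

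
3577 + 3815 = 7392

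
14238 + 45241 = 59479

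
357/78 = 4  +  15/26 = 4.58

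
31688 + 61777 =93465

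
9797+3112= 12909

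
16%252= 16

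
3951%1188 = 387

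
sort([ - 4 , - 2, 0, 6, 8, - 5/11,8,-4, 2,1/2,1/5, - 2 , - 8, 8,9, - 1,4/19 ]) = [- 8 , - 4, - 4 ,  -  2 , - 2, - 1  , -5/11,  0,1/5,4/19 , 1/2,  2, 6, 8, 8,  8 , 9 ] 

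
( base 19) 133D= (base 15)2592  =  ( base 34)6vm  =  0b1111101001100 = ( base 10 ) 8012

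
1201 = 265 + 936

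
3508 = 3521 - 13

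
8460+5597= 14057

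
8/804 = 2/201= 0.01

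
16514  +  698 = 17212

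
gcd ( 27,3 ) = 3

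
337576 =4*84394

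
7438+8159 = 15597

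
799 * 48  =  38352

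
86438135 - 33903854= 52534281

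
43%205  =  43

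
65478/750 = 87 + 38/125=87.30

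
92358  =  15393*6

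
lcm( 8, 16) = 16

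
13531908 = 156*86743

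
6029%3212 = 2817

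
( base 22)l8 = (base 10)470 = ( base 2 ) 111010110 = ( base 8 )726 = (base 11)398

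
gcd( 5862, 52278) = 6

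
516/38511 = 172/12837 = 0.01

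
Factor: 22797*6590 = 2^1*3^2*5^1*17^1*149^1*659^1 = 150232230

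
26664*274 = 7305936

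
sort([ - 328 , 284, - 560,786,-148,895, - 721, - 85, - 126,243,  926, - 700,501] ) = [-721, - 700, - 560, - 328, - 148, - 126, - 85,243, 284,501, 786, 895,926 ] 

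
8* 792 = 6336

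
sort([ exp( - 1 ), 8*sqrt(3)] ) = [ exp(  -  1 ), 8*sqrt(3 ) ] 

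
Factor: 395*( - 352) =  - 2^5 * 5^1*11^1*79^1=- 139040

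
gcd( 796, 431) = 1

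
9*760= 6840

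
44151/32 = 1379+23/32= 1379.72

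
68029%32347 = 3335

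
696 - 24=672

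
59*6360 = 375240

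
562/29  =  562/29= 19.38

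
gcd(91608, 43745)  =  1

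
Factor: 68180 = 2^2*5^1 * 7^1*487^1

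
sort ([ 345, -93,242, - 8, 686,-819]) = [ - 819 , - 93, - 8, 242,345, 686 ]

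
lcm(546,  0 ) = 0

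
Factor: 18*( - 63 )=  - 1134 = - 2^1 * 3^4*7^1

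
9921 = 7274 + 2647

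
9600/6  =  1600 =1600.00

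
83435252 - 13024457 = 70410795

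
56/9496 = 7/1187= 0.01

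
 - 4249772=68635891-72885663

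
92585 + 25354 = 117939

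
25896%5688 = 3144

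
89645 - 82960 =6685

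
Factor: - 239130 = -2^1*3^2*5^1*2657^1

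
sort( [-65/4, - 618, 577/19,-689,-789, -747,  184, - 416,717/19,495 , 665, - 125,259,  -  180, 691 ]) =[ - 789,-747, - 689,- 618 , - 416, -180,-125 , - 65/4,577/19, 717/19,184, 259,495, 665,691] 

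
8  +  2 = 10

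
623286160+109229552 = 732515712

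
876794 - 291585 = 585209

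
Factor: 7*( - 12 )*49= -2^2*3^1*7^3=-4116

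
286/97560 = 143/48780 = 0.00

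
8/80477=8/80477 = 0.00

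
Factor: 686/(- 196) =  - 2^( - 1)*7^1 = - 7/2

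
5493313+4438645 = 9931958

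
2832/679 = 2832/679 = 4.17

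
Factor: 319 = 11^1*29^1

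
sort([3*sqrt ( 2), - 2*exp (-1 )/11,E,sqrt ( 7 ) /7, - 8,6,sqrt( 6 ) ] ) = [ - 8, - 2 * exp(-1)/11, sqrt(7)/7 , sqrt( 6),E,3*sqrt( 2),6 ] 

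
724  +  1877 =2601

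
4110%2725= 1385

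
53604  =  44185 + 9419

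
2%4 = 2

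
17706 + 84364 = 102070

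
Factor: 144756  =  2^2*3^2 *4021^1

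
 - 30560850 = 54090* ( - 565 ) 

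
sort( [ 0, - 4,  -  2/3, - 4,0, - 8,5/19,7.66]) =[ - 8, - 4, - 4 , - 2/3,0,0, 5/19,7.66] 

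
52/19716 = 13/4929  =  0.00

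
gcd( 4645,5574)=929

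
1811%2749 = 1811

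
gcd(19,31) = 1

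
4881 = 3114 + 1767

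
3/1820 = 3/1820=0.00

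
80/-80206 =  - 1+40063/40103 = - 0.00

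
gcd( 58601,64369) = 1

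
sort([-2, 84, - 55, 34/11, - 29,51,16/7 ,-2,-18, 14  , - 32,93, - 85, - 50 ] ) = [-85 , -55, - 50, - 32,  -  29,-18 , - 2,  -  2, 16/7,34/11  ,  14,  51, 84,  93] 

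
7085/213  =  7085/213= 33.26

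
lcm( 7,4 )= 28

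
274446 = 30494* 9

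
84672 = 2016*42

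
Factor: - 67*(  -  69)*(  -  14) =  - 64722 = - 2^1*3^1*7^1*23^1*67^1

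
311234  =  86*3619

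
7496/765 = 7496/765=9.80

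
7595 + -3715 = 3880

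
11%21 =11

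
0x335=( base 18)29b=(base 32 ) pl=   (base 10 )821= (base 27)13B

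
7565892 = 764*9903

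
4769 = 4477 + 292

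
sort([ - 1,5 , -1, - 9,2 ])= [ - 9, - 1, - 1,2,5]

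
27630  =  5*5526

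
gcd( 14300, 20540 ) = 260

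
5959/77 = 77+30/77 = 77.39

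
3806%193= 139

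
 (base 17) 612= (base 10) 1753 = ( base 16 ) 6d9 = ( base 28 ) 26H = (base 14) 8d3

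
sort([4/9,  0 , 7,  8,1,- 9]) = [ - 9, 0,4/9, 1,7,8]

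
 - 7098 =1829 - 8927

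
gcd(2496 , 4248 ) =24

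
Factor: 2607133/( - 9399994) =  - 2^(-1 )*43^1*60631^1*4699997^( - 1 )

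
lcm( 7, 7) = 7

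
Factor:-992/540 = - 248/135 = - 2^3*3^(-3)*5^(  -  1)*31^1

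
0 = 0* (  -  99921 ) 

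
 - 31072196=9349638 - 40421834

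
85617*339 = 29024163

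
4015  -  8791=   -  4776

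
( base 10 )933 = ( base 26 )19N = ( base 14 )4A9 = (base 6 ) 4153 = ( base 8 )1645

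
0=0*61276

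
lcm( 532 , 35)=2660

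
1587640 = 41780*38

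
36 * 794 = 28584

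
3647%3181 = 466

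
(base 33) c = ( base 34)C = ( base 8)14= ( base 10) 12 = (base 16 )c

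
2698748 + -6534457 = -3835709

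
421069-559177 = - 138108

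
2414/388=6 + 43/194= 6.22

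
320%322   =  320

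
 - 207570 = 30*( - 6919 )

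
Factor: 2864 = 2^4*179^1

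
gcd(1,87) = 1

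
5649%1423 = 1380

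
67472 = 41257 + 26215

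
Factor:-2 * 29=  -  2^1 *29^1 = - 58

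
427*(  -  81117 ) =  - 34636959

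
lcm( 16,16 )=16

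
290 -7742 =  - 7452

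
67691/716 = 67691/716 = 94.54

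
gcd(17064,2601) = 9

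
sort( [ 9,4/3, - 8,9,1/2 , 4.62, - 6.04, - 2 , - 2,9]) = [-8, - 6.04, - 2,  -  2, 1/2,4/3 , 4.62 , 9,9,  9]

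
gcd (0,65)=65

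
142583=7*20369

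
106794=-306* ( - 349) 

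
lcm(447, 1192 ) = 3576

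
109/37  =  109/37= 2.95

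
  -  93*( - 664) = 61752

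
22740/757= 30 + 30/757 = 30.04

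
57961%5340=4561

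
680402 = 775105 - 94703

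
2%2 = 0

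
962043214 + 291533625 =1253576839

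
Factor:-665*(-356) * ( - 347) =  - 82148780 =- 2^2*5^1*7^1*19^1*89^1*347^1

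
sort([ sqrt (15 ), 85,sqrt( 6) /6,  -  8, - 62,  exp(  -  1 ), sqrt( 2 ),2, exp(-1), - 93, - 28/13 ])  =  [ - 93, - 62, - 8, - 28/13, exp( - 1),exp(-1),sqrt(6)/6, sqrt( 2),2, sqrt(15),85 ]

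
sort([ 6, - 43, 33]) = [-43,6, 33 ] 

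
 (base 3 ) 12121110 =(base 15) 1329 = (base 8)7771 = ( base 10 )4089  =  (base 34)3i9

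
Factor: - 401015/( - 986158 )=2^(  -  1 ) *5^1* 139^1*379^( - 1) * 577^1 * 1301^ ( - 1)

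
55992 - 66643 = - 10651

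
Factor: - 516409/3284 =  - 629/4 = - 2^( - 2)*17^1*37^1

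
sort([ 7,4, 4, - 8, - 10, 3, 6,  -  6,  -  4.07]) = [ - 10, - 8, - 6, - 4.07 , 3,4,4, 6,7 ] 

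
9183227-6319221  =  2864006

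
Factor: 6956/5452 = 37/29 = 29^( - 1 )*37^1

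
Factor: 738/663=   2^1*3^1 *13^(- 1 ) * 17^( - 1)*41^1 = 246/221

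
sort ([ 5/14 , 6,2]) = [5/14, 2 , 6 ] 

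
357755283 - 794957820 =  - 437202537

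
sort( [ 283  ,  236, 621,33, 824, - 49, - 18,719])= [ - 49 , - 18, 33,236,283 , 621,719, 824 ]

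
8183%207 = 110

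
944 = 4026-3082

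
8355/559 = 8355/559  =  14.95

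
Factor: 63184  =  2^4*11^1* 359^1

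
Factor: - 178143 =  - 3^1 *7^1*17^1*499^1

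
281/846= 281/846 = 0.33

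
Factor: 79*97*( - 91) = -697333 =-7^1*13^1*79^1 * 97^1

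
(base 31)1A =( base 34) 17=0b101001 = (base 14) 2d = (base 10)41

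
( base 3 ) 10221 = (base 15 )71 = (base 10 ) 106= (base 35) 31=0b1101010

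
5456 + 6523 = 11979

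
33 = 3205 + -3172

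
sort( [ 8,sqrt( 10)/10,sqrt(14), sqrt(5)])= [ sqrt ( 10)/10,sqrt( 5),sqrt (14 ), 8]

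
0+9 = 9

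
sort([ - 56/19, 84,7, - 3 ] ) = [ - 3,- 56/19, 7,84] 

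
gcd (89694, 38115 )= 99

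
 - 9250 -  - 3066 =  - 6184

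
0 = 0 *2989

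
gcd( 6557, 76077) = 79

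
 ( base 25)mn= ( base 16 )23d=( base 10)573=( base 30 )J3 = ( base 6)2353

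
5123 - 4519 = 604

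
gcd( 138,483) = 69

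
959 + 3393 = 4352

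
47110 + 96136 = 143246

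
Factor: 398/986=199/493 = 17^( - 1) * 29^( -1)*199^1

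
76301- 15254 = 61047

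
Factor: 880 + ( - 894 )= - 2^1*7^1 =- 14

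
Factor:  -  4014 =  - 2^1*3^2*223^1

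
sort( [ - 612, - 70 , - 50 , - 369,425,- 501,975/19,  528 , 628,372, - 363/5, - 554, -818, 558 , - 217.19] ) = [ - 818, - 612, - 554,-501, - 369, - 217.19,-363/5, - 70, - 50, 975/19,  372, 425, 528,  558,  628]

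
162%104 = 58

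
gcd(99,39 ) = 3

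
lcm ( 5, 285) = 285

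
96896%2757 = 401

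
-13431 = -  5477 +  - 7954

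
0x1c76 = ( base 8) 16166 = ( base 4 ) 1301312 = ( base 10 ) 7286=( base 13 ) 3416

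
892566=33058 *27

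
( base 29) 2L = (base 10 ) 79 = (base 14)59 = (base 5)304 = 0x4f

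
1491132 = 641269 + 849863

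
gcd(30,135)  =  15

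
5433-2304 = 3129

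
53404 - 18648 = 34756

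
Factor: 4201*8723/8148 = 36645323/8148 = 2^( - 2 ) * 3^( - 1)*7^( - 1)*11^1*13^1*61^1*97^(- 1 )*4201^1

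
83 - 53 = 30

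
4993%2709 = 2284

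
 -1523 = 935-2458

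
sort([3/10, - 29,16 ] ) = [ -29 , 3/10,  16] 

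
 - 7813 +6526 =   -  1287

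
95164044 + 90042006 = 185206050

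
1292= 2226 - 934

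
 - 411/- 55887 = 137/18629 = 0.01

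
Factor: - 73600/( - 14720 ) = 5=5^1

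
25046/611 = 40 + 606/611 = 40.99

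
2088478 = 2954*707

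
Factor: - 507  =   - 3^1*13^2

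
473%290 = 183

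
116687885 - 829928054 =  - 713240169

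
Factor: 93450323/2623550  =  2^( -1) * 5^ ( - 2)*137^ (-1 ) * 383^( - 1 )*93450323^1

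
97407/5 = 97407/5 = 19481.40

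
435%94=59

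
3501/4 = 3501/4 = 875.25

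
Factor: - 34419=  - 3^1*7^1*11^1 * 149^1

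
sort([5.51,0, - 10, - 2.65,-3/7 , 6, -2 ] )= [-10,-2.65, - 2, - 3/7,0,5.51,6]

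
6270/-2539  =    -  6270/2539 =-2.47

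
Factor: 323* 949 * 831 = 3^1*13^1*17^1 * 19^1 * 73^1 * 277^1 = 254723937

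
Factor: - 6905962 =  -  2^1*7^3 * 10067^1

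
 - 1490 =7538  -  9028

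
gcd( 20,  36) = 4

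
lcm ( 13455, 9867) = 148005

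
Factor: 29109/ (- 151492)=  - 93/484 =- 2^( - 2 )*3^1*11^( - 2 ) * 31^1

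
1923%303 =105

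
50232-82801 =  - 32569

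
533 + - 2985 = -2452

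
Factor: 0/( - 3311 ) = 0 = 0^1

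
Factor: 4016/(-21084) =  - 4/21 = -2^2 * 3^( - 1) * 7^(- 1 )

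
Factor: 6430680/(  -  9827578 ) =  - 2^2*3^2*5^1*23^ ( - 1)*29^( - 1 )*53^( -1)*139^(  -  1) * 17863^1 = - 3215340/4913789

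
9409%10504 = 9409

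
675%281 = 113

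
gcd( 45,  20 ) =5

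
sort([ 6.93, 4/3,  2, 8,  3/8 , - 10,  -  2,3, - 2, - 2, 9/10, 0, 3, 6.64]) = [ - 10, - 2, - 2, - 2,0  ,  3/8, 9/10, 4/3 , 2, 3,3, 6.64, 6.93, 8]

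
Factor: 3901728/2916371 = 2^5 *3^1*41^( - 1)*  83^(  -  1)*97^1*419^1*857^( - 1)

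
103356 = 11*9396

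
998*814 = 812372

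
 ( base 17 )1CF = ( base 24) L4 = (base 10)508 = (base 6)2204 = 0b111111100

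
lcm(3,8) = 24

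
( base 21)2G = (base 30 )1S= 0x3A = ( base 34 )1o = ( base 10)58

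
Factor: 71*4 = 284 = 2^2*71^1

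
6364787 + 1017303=7382090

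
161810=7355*22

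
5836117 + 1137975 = 6974092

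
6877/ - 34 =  - 6877/34= -202.26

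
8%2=0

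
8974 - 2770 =6204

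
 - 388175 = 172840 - 561015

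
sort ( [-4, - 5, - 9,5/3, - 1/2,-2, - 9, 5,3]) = [ - 9 , - 9, - 5, - 4 ,-2, - 1/2,5/3 , 3,5 ]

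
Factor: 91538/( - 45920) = -2^( - 4 )*5^( - 1)*7^(  -  1)*37^1*41^(-1 )*1237^1 = - 45769/22960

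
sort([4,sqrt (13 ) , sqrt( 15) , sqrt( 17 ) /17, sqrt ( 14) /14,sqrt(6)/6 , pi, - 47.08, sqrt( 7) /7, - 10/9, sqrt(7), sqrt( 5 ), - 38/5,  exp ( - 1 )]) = [ - 47.08 ,  -  38/5, - 10/9, sqrt(17 ) /17,sqrt(14 )/14,exp( - 1), sqrt(7 )/7,  sqrt(6 ) /6 , sqrt ( 5),sqrt( 7 ),  pi, sqrt (13),sqrt( 15 ),  4]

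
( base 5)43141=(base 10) 2921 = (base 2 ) 101101101001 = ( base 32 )2r9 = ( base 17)a1e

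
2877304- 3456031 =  - 578727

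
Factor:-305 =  - 5^1*61^1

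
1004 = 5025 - 4021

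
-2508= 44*(-57)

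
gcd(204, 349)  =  1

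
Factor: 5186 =2^1*2593^1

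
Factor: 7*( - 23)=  - 161 = - 7^1 *23^1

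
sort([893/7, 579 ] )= [ 893/7, 579]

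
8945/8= 1118 + 1/8 = 1118.12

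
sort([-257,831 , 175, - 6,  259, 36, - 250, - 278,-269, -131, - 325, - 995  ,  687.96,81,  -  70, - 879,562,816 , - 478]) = [ - 995, - 879,  -  478,-325, - 278, - 269, - 257,-250, - 131, - 70, - 6,36, 81,175,259,562,687.96,816,831]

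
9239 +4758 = 13997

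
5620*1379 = 7749980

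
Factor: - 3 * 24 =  -2^3*3^2 = - 72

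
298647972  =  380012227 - 81364255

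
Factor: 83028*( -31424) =-2609071872 = - 2^8*3^1*11^1*17^1*37^1*491^1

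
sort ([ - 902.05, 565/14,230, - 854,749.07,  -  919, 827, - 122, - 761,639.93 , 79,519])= [-919, - 902.05,-854, - 761 ,-122,565/14, 79, 230,  519  ,  639.93, 749.07,827 ]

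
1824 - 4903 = - 3079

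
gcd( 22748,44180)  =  188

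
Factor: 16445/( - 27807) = -55/93 = - 3^( - 1 )*5^1*11^1 *31^(-1)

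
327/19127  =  327/19127 = 0.02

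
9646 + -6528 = 3118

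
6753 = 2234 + 4519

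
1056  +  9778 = 10834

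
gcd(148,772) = 4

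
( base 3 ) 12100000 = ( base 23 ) 781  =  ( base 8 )7460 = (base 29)4i2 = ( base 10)3888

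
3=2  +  1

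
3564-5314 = -1750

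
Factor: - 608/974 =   -  2^4 * 19^1*487^( -1) = -304/487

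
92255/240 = 18451/48 = 384.40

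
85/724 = 85/724= 0.12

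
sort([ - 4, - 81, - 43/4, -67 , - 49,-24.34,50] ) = [-81, - 67,  -  49,-24.34, - 43/4, - 4, 50] 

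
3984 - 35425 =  - 31441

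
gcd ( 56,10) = 2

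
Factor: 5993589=3^1*7^1 * 269^1*1061^1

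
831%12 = 3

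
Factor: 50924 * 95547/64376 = 2^( - 1 )*3^1* 13^( - 1) * 29^1 * 439^1*619^( - 1) * 31849^1  =  1216408857/16094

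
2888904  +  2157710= 5046614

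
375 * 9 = 3375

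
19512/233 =19512/233 =83.74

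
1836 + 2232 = 4068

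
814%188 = 62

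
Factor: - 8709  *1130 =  - 2^1*3^1 * 5^1*113^1*2903^1 = - 9841170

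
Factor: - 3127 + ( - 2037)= - 2^2*1291^1 = - 5164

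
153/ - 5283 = - 17/587 = -  0.03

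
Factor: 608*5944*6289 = 22728144128 = 2^8*19^2 *331^1*743^1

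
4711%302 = 181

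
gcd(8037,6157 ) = 47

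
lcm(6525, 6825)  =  593775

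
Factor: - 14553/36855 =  - 77/195  =  - 3^( - 1 )*5^(-1)*7^1*11^1*13^( - 1)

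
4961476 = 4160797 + 800679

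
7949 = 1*7949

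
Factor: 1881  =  3^2 *11^1*19^1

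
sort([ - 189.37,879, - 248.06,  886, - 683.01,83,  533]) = [  -  683.01 , - 248.06, - 189.37,83,533,879,886]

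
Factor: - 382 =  - 2^1 * 191^1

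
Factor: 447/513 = 149/171 = 3^( - 2)*19^(  -  1 ) * 149^1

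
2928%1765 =1163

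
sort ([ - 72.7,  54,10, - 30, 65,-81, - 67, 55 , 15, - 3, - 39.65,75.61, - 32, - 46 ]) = [ - 81,  -  72.7, - 67, - 46,- 39.65  ,  -  32, - 30,- 3, 10,15,54, 55,65,75.61 ] 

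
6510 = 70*93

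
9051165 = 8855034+196131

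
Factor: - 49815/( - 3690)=27/2 = 2^( - 1 )*3^3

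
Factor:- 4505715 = -3^2*5^1 * 223^1*449^1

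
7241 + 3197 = 10438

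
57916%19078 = 682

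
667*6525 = 4352175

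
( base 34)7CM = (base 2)10000101001010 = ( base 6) 103242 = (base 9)12618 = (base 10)8522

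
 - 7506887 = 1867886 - 9374773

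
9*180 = 1620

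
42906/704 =60 + 333/352 = 60.95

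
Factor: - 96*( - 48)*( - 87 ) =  - 400896 = - 2^9*3^3*29^1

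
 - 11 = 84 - 95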